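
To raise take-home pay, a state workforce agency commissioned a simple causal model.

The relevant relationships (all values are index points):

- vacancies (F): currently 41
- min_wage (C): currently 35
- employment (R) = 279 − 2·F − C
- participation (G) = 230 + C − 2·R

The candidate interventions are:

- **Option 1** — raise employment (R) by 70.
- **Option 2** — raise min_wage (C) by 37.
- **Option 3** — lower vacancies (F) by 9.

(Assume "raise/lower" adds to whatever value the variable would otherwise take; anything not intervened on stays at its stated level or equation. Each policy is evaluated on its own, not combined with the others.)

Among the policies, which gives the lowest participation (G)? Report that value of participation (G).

Option 1 (R + 70):
  F = 41
  C = 35
  R = 279 − 2·41 − 35 (+70 from intervention) = 232
  G = 230 + 35 − 2·232 = -199
Option 2 (C + 37):
  F = 41
  C = 35 + 37 = 72
  R = 279 − 2·41 − 72 = 125
  G = 230 + 72 − 2·125 = 52
Option 3 (F − 9):
  F = 41 − 9 = 32
  C = 35
  R = 279 − 2·32 − 35 = 180
  G = 230 + 35 − 2·180 = -95
Comparing — Option 1: G=-199, Option 2: G=52, Option 3: G=-95. Lowest is -199 (Option 1).

-199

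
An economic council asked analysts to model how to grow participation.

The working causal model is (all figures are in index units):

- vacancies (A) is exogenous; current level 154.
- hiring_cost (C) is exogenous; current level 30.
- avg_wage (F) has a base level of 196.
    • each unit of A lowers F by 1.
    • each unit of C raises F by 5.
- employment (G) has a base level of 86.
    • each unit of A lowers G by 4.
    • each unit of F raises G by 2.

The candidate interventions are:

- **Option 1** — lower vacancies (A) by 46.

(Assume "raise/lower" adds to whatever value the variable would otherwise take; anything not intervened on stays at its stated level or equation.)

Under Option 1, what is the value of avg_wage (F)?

238

Option 1 (A − 46):
  A = 154 − 46 = 108
  C = 30
  F = 196 − 108 + 5·30 = 238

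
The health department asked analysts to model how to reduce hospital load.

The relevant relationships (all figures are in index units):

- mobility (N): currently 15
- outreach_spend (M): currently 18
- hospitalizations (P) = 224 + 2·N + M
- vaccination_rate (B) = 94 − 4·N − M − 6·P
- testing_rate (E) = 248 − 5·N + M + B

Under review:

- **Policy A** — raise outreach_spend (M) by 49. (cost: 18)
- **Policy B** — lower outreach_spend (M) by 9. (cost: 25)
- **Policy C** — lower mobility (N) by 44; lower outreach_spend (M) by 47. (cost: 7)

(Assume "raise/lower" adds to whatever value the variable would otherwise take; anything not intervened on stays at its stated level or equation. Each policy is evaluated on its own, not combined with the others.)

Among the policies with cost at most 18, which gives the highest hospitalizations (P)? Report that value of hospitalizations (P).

321

Policy A (M + 49):
  N = 15
  M = 18 + 49 = 67
  P = 224 + 2·15 + 67 = 321
Policy C (N − 44, M − 47):
  N = 15 − 44 = -29
  M = 18 − 47 = -29
  P = 224 + 2·(-29) + (-29) = 137
Comparing — Policy A: P=321, Policy C: P=137. Highest is 321 (Policy A).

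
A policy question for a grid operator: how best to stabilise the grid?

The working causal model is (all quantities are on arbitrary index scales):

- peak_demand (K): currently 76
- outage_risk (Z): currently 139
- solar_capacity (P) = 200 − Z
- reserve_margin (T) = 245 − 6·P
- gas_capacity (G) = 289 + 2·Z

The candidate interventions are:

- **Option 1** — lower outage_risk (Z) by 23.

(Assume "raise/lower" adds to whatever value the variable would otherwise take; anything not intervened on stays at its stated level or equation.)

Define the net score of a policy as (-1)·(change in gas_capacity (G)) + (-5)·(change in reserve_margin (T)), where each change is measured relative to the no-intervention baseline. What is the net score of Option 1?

736

Baseline:
  Z = 139
  P = 200 − 139 = 61
  T = 245 − 6·61 = -121
  G = 289 + 2·139 = 567
Option 1 (Z − 23):
  Z = 139 − 23 = 116
  P = 200 − 116 = 84
  T = 245 − 6·84 = -259
  G = 289 + 2·116 = 521
ΔG = 521 − 567 = -46; ΔT = -259 − (-121) = -138
Score = (-1)·(-46) + (-5)·(-138) = 736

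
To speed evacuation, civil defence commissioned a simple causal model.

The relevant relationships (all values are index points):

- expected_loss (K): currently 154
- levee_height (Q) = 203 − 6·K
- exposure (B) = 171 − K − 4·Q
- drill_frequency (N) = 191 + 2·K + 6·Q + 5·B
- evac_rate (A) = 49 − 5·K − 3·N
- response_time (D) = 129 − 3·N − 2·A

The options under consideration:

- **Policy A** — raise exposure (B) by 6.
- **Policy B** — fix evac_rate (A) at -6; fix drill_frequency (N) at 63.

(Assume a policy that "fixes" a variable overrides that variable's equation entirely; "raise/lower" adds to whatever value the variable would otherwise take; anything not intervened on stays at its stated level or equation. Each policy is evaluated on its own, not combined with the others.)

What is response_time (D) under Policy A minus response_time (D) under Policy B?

Policy A (B + 6):
  K = 154
  Q = 203 − 6·154 = -721
  B = 171 − 154 − 4·(-721) (+6 from intervention) = 2907
  N = 191 + 2·154 + 6·(-721) + 5·2907 = 10708
  A = 49 − 5·154 − 3·10708 = -32845
  D = 129 − 3·10708 − 2·(-32845) = 33695
Policy B (A := -6, N := 63):
  K = 154
  Q = 203 − 6·154 = -721
  B = 171 − 154 − 4·(-721) = 2901
  N = 63
  A = -6
  D = 129 − 3·63 − 2·(-6) = -48
D: 33695 − (-48) = 33743

33743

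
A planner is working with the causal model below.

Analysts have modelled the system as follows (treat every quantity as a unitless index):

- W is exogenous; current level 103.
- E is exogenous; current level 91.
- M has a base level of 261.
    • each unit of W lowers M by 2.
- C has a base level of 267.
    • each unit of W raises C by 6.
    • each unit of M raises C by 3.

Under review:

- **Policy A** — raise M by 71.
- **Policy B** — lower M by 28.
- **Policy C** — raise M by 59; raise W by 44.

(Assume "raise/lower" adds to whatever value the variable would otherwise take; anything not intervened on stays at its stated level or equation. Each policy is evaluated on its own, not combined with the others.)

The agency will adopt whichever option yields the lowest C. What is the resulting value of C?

Policy A (M + 71):
  W = 103
  M = 261 − 2·103 (+71 from intervention) = 126
  C = 267 + 6·103 + 3·126 = 1263
Policy B (M − 28):
  W = 103
  M = 261 − 2·103 (−28 from intervention) = 27
  C = 267 + 6·103 + 3·27 = 966
Policy C (M + 59, W + 44):
  W = 103 + 44 = 147
  M = 261 − 2·147 (+59 from intervention) = 26
  C = 267 + 6·147 + 3·26 = 1227
Comparing — Policy A: C=1263, Policy B: C=966, Policy C: C=1227. Lowest is 966 (Policy B).

966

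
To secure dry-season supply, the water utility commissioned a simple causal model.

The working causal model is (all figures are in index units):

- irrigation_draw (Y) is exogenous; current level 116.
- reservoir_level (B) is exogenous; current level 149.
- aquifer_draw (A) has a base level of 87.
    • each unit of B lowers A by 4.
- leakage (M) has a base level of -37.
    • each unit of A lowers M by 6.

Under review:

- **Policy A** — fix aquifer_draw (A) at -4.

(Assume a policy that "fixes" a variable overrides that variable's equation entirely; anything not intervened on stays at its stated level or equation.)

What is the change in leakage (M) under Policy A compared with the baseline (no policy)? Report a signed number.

-3030

Baseline:
  B = 149
  A = 87 − 4·149 = -509
  M = -37 − 6·(-509) = 3017
Policy A (A := -4):
  B = 149
  A = -4
  M = -37 − 6·(-4) = -13
Change in M: -13 − 3017 = -3030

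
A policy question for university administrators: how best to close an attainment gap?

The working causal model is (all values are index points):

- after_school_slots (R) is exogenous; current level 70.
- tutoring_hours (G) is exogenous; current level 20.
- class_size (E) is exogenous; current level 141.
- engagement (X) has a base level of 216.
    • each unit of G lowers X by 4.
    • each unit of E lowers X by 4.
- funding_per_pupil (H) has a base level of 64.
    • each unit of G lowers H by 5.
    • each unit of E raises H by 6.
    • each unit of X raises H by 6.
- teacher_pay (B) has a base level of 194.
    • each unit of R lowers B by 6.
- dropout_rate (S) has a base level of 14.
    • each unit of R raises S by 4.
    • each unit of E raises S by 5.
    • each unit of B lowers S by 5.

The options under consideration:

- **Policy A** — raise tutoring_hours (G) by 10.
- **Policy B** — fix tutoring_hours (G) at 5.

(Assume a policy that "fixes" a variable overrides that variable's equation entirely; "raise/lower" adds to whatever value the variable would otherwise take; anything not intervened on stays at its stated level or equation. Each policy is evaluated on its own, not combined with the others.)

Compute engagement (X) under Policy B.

-368

Policy B (G := 5):
  G = 5
  E = 141
  X = 216 − 4·5 − 4·141 = -368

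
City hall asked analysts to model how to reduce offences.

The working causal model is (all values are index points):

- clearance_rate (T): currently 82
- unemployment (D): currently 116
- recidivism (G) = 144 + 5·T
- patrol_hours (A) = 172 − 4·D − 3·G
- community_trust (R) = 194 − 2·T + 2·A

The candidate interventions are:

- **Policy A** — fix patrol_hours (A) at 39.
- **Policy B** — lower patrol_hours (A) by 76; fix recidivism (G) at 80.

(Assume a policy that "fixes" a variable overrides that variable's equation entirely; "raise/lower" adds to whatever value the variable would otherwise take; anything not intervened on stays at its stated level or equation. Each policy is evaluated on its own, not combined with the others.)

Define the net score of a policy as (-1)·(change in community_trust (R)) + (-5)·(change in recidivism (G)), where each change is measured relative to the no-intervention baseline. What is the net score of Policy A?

-3986

Baseline:
  T = 82
  D = 116
  G = 144 + 5·82 = 554
  A = 172 − 4·116 − 3·554 = -1954
  R = 194 − 2·82 + 2·(-1954) = -3878
Policy A (A := 39):
  T = 82
  D = 116
  G = 144 + 5·82 = 554
  A = 39
  R = 194 − 2·82 + 2·39 = 108
ΔR = 108 − (-3878) = 3986; ΔG = 554 − 554 = 0
Score = (-1)·3986 + (-5)·0 = -3986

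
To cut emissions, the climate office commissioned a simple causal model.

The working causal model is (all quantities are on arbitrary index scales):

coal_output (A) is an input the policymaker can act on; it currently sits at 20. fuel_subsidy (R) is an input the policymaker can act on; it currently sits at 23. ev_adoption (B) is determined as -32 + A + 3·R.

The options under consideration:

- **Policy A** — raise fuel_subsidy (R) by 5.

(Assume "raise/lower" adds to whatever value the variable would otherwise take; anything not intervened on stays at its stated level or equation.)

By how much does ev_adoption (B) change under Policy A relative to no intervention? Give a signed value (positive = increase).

Baseline:
  A = 20
  R = 23
  B = -32 + 20 + 3·23 = 57
Policy A (R + 5):
  A = 20
  R = 23 + 5 = 28
  B = -32 + 20 + 3·28 = 72
Change in B: 72 − 57 = 15

15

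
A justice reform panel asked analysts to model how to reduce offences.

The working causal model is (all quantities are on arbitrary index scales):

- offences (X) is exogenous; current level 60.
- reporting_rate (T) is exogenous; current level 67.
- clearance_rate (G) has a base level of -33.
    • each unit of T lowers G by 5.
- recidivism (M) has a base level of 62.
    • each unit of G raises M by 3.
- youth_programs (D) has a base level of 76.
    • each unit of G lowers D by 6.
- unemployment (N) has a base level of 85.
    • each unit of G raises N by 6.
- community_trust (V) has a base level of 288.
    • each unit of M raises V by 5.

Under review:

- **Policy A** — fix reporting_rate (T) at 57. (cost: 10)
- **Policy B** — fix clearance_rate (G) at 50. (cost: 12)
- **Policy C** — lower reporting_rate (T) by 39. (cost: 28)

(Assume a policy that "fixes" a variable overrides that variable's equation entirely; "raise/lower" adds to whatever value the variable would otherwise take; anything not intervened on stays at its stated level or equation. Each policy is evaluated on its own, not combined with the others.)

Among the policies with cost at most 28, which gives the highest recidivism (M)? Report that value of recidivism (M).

212

Policy A (T := 57):
  T = 57
  G = -33 − 5·57 = -318
  M = 62 + 3·(-318) = -892
Policy B (G := 50):
  T = 67
  G = 50
  M = 62 + 3·50 = 212
Policy C (T − 39):
  T = 67 − 39 = 28
  G = -33 − 5·28 = -173
  M = 62 + 3·(-173) = -457
Comparing — Policy A: M=-892, Policy B: M=212, Policy C: M=-457. Highest is 212 (Policy B).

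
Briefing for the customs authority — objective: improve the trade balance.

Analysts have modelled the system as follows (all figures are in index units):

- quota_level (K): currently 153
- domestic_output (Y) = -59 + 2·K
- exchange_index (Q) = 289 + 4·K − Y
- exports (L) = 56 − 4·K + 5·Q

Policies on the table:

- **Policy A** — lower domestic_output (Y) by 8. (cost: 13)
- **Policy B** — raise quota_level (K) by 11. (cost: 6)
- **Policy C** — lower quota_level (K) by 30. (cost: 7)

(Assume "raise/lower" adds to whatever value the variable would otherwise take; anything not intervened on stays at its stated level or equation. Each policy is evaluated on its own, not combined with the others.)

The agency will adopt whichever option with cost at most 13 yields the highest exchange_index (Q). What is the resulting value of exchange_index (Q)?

676

Policy A (Y − 8):
  K = 153
  Y = -59 + 2·153 (−8 from intervention) = 239
  Q = 289 + 4·153 − 239 = 662
Policy B (K + 11):
  K = 153 + 11 = 164
  Y = -59 + 2·164 = 269
  Q = 289 + 4·164 − 269 = 676
Policy C (K − 30):
  K = 153 − 30 = 123
  Y = -59 + 2·123 = 187
  Q = 289 + 4·123 − 187 = 594
Comparing — Policy A: Q=662, Policy B: Q=676, Policy C: Q=594. Highest is 676 (Policy B).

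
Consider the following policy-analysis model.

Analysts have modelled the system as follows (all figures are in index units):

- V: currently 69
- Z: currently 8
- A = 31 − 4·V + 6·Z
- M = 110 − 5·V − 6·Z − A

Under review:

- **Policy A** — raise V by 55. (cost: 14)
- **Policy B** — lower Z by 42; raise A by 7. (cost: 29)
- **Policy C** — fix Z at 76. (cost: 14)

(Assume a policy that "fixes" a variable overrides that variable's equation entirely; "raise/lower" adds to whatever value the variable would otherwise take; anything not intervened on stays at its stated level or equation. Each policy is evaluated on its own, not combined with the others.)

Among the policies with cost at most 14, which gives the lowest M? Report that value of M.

Policy A (V + 55):
  V = 69 + 55 = 124
  Z = 8
  A = 31 − 4·124 + 6·8 = -417
  M = 110 − 5·124 − 6·8 − (-417) = -141
Policy C (Z := 76):
  V = 69
  Z = 76
  A = 31 − 4·69 + 6·76 = 211
  M = 110 − 5·69 − 6·76 − 211 = -902
Comparing — Policy A: M=-141, Policy C: M=-902. Lowest is -902 (Policy C).

-902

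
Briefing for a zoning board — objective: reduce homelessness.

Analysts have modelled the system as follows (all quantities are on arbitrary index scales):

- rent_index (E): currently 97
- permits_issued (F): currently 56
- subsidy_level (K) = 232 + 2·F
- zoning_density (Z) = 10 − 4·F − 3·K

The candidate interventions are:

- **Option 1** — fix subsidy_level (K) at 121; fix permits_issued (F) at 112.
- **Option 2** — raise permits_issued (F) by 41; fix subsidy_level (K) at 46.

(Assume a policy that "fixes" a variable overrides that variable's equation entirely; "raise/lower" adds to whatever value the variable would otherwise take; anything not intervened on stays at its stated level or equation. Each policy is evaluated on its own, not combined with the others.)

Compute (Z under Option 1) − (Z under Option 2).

-285

Option 1 (K := 121, F := 112):
  F = 112
  K = 121
  Z = 10 − 4·112 − 3·121 = -801
Option 2 (F + 41, K := 46):
  F = 56 + 41 = 97
  K = 46
  Z = 10 − 4·97 − 3·46 = -516
Z: -801 − (-516) = -285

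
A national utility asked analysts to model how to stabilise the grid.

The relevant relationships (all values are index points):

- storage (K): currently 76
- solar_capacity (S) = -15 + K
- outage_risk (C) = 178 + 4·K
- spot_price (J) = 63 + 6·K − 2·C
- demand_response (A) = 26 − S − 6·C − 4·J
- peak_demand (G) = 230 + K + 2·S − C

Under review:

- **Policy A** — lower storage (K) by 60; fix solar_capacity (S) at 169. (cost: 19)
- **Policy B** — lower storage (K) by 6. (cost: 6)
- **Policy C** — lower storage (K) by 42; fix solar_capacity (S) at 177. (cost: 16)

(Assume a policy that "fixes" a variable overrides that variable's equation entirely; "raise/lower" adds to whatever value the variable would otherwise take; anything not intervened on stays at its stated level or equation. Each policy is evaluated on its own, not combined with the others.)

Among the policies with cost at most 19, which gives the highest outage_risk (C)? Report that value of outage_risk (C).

458

Policy A (K − 60, S := 169):
  K = 76 − 60 = 16
  C = 178 + 4·16 = 242
Policy B (K − 6):
  K = 76 − 6 = 70
  C = 178 + 4·70 = 458
Policy C (K − 42, S := 177):
  K = 76 − 42 = 34
  C = 178 + 4·34 = 314
Comparing — Policy A: C=242, Policy B: C=458, Policy C: C=314. Highest is 458 (Policy B).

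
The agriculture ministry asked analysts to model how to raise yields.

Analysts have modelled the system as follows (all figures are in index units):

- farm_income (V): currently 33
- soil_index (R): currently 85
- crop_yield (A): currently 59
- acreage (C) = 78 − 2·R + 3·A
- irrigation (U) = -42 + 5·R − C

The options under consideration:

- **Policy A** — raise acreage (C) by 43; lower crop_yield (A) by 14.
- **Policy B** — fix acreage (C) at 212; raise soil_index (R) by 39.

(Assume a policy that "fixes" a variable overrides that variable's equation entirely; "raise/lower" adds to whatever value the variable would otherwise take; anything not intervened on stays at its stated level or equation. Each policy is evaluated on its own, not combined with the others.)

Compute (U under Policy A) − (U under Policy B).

Policy A (C + 43, A − 14):
  R = 85
  A = 59 − 14 = 45
  C = 78 − 2·85 + 3·45 (+43 from intervention) = 86
  U = -42 + 5·85 − 86 = 297
Policy B (C := 212, R + 39):
  R = 85 + 39 = 124
  A = 59
  C = 212
  U = -42 + 5·124 − 212 = 366
U: 297 − 366 = -69

-69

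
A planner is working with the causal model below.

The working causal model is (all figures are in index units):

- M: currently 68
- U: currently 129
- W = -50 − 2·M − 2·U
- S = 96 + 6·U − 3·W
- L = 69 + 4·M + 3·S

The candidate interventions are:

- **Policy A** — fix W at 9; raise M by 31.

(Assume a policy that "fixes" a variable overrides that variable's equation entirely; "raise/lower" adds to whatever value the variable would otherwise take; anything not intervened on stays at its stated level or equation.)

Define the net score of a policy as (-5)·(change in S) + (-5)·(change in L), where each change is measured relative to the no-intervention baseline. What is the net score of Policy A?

Baseline:
  M = 68
  U = 129
  W = -50 − 2·68 − 2·129 = -444
  S = 96 + 6·129 − 3·(-444) = 2202
  L = 69 + 4·68 + 3·2202 = 6947
Policy A (W := 9, M + 31):
  M = 68 + 31 = 99
  U = 129
  W = 9
  S = 96 + 6·129 − 3·9 = 843
  L = 69 + 4·99 + 3·843 = 2994
ΔS = 843 − 2202 = -1359; ΔL = 2994 − 6947 = -3953
Score = (-5)·(-1359) + (-5)·(-3953) = 26560

26560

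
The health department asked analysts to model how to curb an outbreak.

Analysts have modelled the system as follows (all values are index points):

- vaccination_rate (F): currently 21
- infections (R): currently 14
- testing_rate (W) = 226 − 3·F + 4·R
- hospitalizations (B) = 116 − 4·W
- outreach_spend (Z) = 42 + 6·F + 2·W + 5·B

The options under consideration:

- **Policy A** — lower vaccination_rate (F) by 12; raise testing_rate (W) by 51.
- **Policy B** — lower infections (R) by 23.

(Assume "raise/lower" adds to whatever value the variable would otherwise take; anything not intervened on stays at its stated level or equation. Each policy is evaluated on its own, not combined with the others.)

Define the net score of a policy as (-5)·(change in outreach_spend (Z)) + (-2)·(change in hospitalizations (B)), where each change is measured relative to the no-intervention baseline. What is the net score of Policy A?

8886

Baseline:
  F = 21
  R = 14
  W = 226 − 3·21 + 4·14 = 219
  B = 116 − 4·219 = -760
  Z = 42 + 6·21 + 2·219 + 5·(-760) = -3194
Policy A (F − 12, W + 51):
  F = 21 − 12 = 9
  R = 14
  W = 226 − 3·9 + 4·14 (+51 from intervention) = 306
  B = 116 − 4·306 = -1108
  Z = 42 + 6·9 + 2·306 + 5·(-1108) = -4832
ΔZ = -4832 − (-3194) = -1638; ΔB = -1108 − (-760) = -348
Score = (-5)·(-1638) + (-2)·(-348) = 8886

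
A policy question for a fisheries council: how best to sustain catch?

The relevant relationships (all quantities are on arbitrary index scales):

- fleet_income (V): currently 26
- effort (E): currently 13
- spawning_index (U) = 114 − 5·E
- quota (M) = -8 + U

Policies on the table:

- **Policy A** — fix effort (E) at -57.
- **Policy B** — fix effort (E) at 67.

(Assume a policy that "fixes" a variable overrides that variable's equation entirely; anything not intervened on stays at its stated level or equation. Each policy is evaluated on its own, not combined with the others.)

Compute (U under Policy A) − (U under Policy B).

620

Policy A (E := -57):
  E = -57
  U = 114 − 5·(-57) = 399
Policy B (E := 67):
  E = 67
  U = 114 − 5·67 = -221
U: 399 − (-221) = 620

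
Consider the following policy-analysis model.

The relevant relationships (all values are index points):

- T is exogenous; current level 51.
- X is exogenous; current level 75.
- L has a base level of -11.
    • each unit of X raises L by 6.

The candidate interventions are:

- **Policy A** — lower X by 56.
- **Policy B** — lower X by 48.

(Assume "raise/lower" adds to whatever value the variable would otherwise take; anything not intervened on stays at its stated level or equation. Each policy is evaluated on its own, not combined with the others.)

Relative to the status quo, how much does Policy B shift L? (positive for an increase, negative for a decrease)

-288

Baseline:
  X = 75
  L = -11 + 6·75 = 439
Policy B (X − 48):
  X = 75 − 48 = 27
  L = -11 + 6·27 = 151
Change in L: 151 − 439 = -288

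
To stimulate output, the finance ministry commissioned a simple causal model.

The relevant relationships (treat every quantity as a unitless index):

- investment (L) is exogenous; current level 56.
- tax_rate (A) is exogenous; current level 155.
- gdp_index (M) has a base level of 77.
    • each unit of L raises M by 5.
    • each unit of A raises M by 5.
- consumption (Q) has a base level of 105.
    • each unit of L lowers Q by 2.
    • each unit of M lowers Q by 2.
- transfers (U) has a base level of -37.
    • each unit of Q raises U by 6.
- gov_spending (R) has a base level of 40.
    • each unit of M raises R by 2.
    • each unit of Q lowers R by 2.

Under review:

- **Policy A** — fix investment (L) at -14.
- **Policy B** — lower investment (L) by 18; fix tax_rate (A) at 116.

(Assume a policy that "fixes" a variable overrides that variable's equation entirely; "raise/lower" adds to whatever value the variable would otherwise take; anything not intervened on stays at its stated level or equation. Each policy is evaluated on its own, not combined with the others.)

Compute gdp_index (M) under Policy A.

782

Policy A (L := -14):
  L = -14
  A = 155
  M = 77 + 5·(-14) + 5·155 = 782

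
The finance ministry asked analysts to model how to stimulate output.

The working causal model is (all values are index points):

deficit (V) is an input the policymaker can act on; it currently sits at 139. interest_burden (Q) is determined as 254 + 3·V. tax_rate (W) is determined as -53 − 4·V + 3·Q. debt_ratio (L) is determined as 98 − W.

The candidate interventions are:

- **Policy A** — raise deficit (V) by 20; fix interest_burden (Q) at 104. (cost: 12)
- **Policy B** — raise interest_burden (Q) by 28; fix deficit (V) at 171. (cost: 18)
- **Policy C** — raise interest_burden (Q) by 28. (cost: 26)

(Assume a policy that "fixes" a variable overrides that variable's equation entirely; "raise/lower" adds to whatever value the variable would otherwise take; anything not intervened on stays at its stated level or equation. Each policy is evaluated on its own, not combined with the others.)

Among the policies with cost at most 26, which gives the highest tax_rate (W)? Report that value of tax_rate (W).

Policy A (V + 20, Q := 104):
  V = 139 + 20 = 159
  Q = 104
  W = -53 − 4·159 + 3·104 = -377
Policy B (Q + 28, V := 171):
  V = 171
  Q = 254 + 3·171 (+28 from intervention) = 795
  W = -53 − 4·171 + 3·795 = 1648
Policy C (Q + 28):
  V = 139
  Q = 254 + 3·139 (+28 from intervention) = 699
  W = -53 − 4·139 + 3·699 = 1488
Comparing — Policy A: W=-377, Policy B: W=1648, Policy C: W=1488. Highest is 1648 (Policy B).

1648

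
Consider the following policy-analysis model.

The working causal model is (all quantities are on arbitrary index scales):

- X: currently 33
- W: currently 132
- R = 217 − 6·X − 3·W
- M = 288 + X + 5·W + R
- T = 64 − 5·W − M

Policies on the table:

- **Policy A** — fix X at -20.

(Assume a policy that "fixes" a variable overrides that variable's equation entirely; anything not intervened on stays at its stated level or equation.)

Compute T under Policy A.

Policy A (X := -20):
  X = -20
  W = 132
  R = 217 − 6·(-20) − 3·132 = -59
  M = 288 + (-20) + 5·132 + (-59) = 869
  T = 64 − 5·132 − 869 = -1465

-1465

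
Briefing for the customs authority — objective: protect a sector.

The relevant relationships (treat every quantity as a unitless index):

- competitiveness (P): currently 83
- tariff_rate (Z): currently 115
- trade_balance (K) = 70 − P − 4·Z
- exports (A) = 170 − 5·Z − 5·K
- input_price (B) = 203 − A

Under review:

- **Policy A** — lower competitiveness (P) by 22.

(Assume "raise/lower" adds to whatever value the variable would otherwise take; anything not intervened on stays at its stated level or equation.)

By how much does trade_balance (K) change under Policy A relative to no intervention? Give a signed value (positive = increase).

Baseline:
  P = 83
  Z = 115
  K = 70 − 83 − 4·115 = -473
Policy A (P − 22):
  P = 83 − 22 = 61
  Z = 115
  K = 70 − 61 − 4·115 = -451
Change in K: -451 − (-473) = 22

22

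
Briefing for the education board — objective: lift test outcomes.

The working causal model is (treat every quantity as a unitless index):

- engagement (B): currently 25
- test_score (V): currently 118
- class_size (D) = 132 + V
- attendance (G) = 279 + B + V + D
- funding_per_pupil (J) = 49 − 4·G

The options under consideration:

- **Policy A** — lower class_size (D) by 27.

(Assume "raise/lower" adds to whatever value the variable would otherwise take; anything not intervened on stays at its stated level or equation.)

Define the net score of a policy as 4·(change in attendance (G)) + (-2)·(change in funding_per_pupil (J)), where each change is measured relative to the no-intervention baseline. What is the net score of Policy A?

Baseline:
  B = 25
  V = 118
  D = 132 + 118 = 250
  G = 279 + 25 + 118 + 250 = 672
  J = 49 − 4·672 = -2639
Policy A (D − 27):
  B = 25
  V = 118
  D = 132 + 118 (−27 from intervention) = 223
  G = 279 + 25 + 118 + 223 = 645
  J = 49 − 4·645 = -2531
ΔG = 645 − 672 = -27; ΔJ = -2531 − (-2639) = 108
Score = 4·(-27) + (-2)·108 = -324

-324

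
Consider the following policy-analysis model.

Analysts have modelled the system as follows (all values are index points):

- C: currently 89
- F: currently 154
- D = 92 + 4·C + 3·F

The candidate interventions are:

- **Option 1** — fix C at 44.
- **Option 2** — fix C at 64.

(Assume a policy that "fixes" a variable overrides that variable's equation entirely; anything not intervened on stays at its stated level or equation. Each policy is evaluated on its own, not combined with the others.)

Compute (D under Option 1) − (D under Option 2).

-80

Option 1 (C := 44):
  C = 44
  F = 154
  D = 92 + 4·44 + 3·154 = 730
Option 2 (C := 64):
  C = 64
  F = 154
  D = 92 + 4·64 + 3·154 = 810
D: 730 − 810 = -80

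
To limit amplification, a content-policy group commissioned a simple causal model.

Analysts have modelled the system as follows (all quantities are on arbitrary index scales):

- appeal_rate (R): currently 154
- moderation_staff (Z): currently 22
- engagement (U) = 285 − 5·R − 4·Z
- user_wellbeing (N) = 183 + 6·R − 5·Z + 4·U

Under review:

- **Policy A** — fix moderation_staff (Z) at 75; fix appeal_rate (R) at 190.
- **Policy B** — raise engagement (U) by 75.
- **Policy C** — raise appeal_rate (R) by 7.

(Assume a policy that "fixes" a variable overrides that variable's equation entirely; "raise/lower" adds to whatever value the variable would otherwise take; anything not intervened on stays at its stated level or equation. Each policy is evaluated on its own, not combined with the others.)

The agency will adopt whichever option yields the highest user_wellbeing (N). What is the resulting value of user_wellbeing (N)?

Policy A (Z := 75, R := 190):
  R = 190
  Z = 75
  U = 285 − 5·190 − 4·75 = -965
  N = 183 + 6·190 − 5·75 + 4·(-965) = -2912
Policy B (U + 75):
  R = 154
  Z = 22
  U = 285 − 5·154 − 4·22 (+75 from intervention) = -498
  N = 183 + 6·154 − 5·22 + 4·(-498) = -995
Policy C (R + 7):
  R = 154 + 7 = 161
  Z = 22
  U = 285 − 5·161 − 4·22 = -608
  N = 183 + 6·161 − 5·22 + 4·(-608) = -1393
Comparing — Policy A: N=-2912, Policy B: N=-995, Policy C: N=-1393. Highest is -995 (Policy B).

-995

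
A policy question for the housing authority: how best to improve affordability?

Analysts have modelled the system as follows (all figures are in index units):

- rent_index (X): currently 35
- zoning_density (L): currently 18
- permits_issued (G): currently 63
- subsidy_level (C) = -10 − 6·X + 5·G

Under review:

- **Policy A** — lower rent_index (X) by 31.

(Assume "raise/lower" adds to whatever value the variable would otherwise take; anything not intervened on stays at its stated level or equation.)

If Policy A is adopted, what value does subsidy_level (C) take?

281

Policy A (X − 31):
  X = 35 − 31 = 4
  G = 63
  C = -10 − 6·4 + 5·63 = 281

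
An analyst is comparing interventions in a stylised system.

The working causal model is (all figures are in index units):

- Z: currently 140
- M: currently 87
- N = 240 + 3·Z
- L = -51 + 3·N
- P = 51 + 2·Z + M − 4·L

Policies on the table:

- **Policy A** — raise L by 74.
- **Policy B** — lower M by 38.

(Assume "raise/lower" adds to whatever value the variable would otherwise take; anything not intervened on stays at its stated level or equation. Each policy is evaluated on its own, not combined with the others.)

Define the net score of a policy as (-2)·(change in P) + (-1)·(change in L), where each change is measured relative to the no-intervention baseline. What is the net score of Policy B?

Baseline:
  Z = 140
  M = 87
  N = 240 + 3·140 = 660
  L = -51 + 3·660 = 1929
  P = 51 + 2·140 + 87 − 4·1929 = -7298
Policy B (M − 38):
  Z = 140
  M = 87 − 38 = 49
  N = 240 + 3·140 = 660
  L = -51 + 3·660 = 1929
  P = 51 + 2·140 + 49 − 4·1929 = -7336
ΔP = -7336 − (-7298) = -38; ΔL = 1929 − 1929 = 0
Score = (-2)·(-38) + (-1)·0 = 76

76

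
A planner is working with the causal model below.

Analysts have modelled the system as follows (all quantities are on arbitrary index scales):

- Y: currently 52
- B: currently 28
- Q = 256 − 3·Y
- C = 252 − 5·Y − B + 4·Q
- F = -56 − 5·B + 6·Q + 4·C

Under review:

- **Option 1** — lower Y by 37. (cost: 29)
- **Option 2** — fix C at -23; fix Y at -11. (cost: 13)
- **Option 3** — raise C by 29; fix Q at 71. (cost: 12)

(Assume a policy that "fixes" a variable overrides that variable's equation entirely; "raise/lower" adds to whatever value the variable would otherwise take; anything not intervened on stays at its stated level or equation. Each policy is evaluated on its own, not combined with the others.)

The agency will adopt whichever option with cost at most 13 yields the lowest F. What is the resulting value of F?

1338

Option 2 (C := -23, Y := -11):
  Y = -11
  B = 28
  Q = 256 − 3·(-11) = 289
  C = -23
  F = -56 − 5·28 + 6·289 + 4·(-23) = 1446
Option 3 (C + 29, Q := 71):
  Y = 52
  B = 28
  Q = 71
  C = 252 − 5·52 − 28 + 4·71 (+29 from intervention) = 277
  F = -56 − 5·28 + 6·71 + 4·277 = 1338
Comparing — Option 2: F=1446, Option 3: F=1338. Lowest is 1338 (Option 3).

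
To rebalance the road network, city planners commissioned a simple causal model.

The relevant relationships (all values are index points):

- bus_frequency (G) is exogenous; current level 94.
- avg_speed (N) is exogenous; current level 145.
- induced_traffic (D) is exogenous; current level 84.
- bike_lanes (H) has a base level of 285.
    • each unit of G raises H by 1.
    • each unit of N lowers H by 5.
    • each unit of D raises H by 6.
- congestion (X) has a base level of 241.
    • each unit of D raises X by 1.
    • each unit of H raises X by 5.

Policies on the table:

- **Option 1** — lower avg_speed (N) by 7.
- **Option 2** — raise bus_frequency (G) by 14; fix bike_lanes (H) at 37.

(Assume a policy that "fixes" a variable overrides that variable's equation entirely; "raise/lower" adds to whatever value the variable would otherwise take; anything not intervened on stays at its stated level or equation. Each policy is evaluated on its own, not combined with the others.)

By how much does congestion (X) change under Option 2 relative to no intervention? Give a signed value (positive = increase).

Baseline:
  G = 94
  N = 145
  D = 84
  H = 285 + 94 − 5·145 + 6·84 = 158
  X = 241 + 84 + 5·158 = 1115
Option 2 (G + 14, H := 37):
  G = 94 + 14 = 108
  N = 145
  D = 84
  H = 37
  X = 241 + 84 + 5·37 = 510
Change in X: 510 − 1115 = -605

-605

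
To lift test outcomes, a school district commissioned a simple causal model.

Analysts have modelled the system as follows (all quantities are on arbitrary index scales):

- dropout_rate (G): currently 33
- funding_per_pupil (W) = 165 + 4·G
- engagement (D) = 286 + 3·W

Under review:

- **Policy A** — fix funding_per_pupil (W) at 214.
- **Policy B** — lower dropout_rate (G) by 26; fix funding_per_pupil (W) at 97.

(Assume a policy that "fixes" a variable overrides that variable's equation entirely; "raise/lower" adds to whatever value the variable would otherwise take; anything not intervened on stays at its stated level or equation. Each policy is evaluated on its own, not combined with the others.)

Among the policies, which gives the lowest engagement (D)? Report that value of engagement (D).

577

Policy A (W := 214):
  G = 33
  W = 214
  D = 286 + 3·214 = 928
Policy B (G − 26, W := 97):
  G = 33 − 26 = 7
  W = 97
  D = 286 + 3·97 = 577
Comparing — Policy A: D=928, Policy B: D=577. Lowest is 577 (Policy B).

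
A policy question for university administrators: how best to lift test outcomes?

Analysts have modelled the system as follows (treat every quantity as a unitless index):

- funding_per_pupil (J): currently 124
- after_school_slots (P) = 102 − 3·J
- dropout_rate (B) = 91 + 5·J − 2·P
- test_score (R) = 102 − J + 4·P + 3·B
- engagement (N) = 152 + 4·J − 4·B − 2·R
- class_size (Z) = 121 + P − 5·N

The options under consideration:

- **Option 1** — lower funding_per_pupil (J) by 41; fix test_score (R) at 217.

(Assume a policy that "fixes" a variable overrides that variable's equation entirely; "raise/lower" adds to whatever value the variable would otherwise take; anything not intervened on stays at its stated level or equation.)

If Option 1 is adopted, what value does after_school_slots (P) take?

-147

Option 1 (J − 41, R := 217):
  J = 124 − 41 = 83
  P = 102 − 3·83 = -147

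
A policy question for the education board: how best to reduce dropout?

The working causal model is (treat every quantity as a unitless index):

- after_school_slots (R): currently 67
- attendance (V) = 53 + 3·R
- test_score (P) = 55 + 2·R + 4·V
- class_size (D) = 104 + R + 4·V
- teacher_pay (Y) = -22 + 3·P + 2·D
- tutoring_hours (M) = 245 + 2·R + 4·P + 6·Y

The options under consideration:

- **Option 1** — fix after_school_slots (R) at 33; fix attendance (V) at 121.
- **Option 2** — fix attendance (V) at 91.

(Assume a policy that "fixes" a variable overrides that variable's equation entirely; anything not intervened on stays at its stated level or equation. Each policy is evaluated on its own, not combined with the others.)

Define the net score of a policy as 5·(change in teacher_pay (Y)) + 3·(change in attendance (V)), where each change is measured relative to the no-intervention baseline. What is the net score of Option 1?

Baseline:
  R = 67
  V = 53 + 3·67 = 254
  P = 55 + 2·67 + 4·254 = 1205
  D = 104 + 67 + 4·254 = 1187
  Y = -22 + 3·1205 + 2·1187 = 5967
Option 1 (R := 33, V := 121):
  R = 33
  V = 121
  P = 55 + 2·33 + 4·121 = 605
  D = 104 + 33 + 4·121 = 621
  Y = -22 + 3·605 + 2·621 = 3035
ΔY = 3035 − 5967 = -2932; ΔV = 121 − 254 = -133
Score = 5·(-2932) + 3·(-133) = -15059

-15059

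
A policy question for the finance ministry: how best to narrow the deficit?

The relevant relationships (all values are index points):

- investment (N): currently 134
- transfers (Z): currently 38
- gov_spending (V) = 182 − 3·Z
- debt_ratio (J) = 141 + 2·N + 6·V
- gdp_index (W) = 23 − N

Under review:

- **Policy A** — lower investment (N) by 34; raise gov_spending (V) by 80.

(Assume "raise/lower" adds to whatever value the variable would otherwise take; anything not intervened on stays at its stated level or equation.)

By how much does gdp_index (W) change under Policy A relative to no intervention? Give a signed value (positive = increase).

Baseline:
  N = 134
  W = 23 − 134 = -111
Policy A (N − 34, V + 80):
  N = 134 − 34 = 100
  W = 23 − 100 = -77
Change in W: -77 − (-111) = 34

34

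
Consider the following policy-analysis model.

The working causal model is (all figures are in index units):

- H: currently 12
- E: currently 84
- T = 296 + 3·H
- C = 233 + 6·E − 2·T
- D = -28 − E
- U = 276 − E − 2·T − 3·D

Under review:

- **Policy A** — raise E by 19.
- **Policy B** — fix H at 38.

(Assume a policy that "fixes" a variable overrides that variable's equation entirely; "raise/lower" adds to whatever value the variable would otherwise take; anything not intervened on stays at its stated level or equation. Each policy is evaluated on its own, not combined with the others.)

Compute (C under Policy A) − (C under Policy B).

Policy A (E + 19):
  H = 12
  E = 84 + 19 = 103
  T = 296 + 3·12 = 332
  C = 233 + 6·103 − 2·332 = 187
Policy B (H := 38):
  H = 38
  E = 84
  T = 296 + 3·38 = 410
  C = 233 + 6·84 − 2·410 = -83
C: 187 − (-83) = 270

270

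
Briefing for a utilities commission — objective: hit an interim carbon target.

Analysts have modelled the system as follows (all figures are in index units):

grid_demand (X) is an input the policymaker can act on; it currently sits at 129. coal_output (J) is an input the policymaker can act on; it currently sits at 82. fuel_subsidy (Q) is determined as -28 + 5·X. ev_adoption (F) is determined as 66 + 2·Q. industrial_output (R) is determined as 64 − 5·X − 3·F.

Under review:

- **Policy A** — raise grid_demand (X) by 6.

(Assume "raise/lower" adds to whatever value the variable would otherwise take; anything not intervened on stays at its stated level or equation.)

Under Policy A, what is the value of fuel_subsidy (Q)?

Policy A (X + 6):
  X = 129 + 6 = 135
  Q = -28 + 5·135 = 647

647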